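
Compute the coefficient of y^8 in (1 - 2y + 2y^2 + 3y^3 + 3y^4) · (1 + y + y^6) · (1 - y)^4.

(1 - 2y + 2y^2 + 3y^3 + 3y^4) has coefficients 1,-2,2,3,3 for degrees 0…4.
(1 + y + y^6) has coefficients 1,1,0,0,0,0,1,0,0 for degrees 0…8.
Finally multiplying by (1 - y)^4, the product of all factors after the first has coefficients 1,-3,2,2,-3,1,1,-4,6 for degrees 0…8.
[y^8] = 1·6 − 2·(-4) + 2·1 + 3·1 + 3·(-3) = 10.

10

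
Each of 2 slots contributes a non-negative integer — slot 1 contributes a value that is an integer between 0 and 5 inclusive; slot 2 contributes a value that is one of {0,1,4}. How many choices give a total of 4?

The generating function for the choices is (1 + z + z^2 + z^3 + z^4 + z^5)·(1 + z + z^4); the count is [z^4].
(1 + z + z^2 + z^3 + z^4 + z^5) has coefficients 1,1,1,1,1 for degrees 0…4.
(1 + z + z^4) has coefficients 1,1,0,0,1 for degrees 0…4.
[z^4] = 1·1 + 1·0 + 1·0 + 1·1 + 1·1 = 3.

3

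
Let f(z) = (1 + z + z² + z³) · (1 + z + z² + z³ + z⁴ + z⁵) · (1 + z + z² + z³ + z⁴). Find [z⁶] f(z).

(1 + z + z² + z³) has coefficients 1,1,1,1 for degrees 0…3.
(1 + z + z² + z³ + z⁴ + z⁵) has coefficients 1,1,1,1,1,1,0 for degrees 0…6.
Finally multiplying by (1 + z + z² + z³ + z⁴), the product of all factors after the first has coefficients 1,2,3,4,5,5,4 for degrees 0…6.
[z⁶] = 1·4 + 1·5 + 1·5 + 1·4 = 18.

18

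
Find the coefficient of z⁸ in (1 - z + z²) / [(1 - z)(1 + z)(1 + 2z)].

Partial fractions give a closed form: a_n = (1/6)·1^n + (-3/2)·(-1)^n + (7/3)·(-2)^n.
At n = 8: a_8 = 596.

596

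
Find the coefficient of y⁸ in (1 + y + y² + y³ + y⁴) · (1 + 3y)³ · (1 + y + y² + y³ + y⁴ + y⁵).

272

(1 + y + y² + y³ + y⁴) has coefficients 1,1,1,1,1 for degrees 0…4.
(1 + 3y)³ has coefficients 1,9,27,27,0,0,0,0,0 for degrees 0…8.
Finally multiplying by (1 + y + y² + y³ + y⁴ + y⁵), the product of all factors after the first has coefficients 1,10,37,64,64,64,63,54,27 for degrees 0…8.
[y⁸] = 1·27 + 1·54 + 1·63 + 1·64 + 1·64 = 272.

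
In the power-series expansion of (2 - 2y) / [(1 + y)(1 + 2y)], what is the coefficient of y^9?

The denominator gives the recurrence a_n = −3a_(n−1) − 2a_(n−2) for n ≥ 3; the numerator fixes a_0 = 2, a_1 = -8, a_2 = 20.
Iterating: 2, -8, 20, -44, 92, -188, 380, -764, 1532, -3068, so a_9 = -3068.

-3068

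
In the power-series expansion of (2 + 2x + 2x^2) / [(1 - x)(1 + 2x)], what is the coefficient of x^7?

The denominator gives the recurrence a_n = −a_(n−1) + 2a_(n−2) for n ≥ 3; the numerator fixes a_0 = 2, a_1 = 0, a_2 = 6.
Iterating: 2, 0, 6, -6, 18, -30, 66, -126, so a_7 = -126.

-126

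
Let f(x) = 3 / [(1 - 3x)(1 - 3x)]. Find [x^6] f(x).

15309

The denominator gives the recurrence a_n = 6a_(n−1) − 9a_(n−2) for n ≥ 2; the numerator fixes a_0 = 3, a_1 = 18.
Iterating: 3, 18, 81, 324, 1215, 4374, 15309, so a_6 = 15309.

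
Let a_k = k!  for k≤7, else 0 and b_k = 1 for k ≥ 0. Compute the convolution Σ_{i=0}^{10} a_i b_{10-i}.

5914

Write out a_i and b_{10-i} for i = 0,…,10 and sum the products.
Σ = 1·1 + 1·1 + 2·1 + 6·1 + 24·1 + 120·1 + 720·1 + 5040·1 + 0·1 + 0·1 + 0·1 = 5914.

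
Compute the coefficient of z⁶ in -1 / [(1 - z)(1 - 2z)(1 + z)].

Partial fractions give a closed form: a_n = (1/2)·1^n + (-4/3)·2^n + (-1/6)·(-1)^n.
At n = 6: a_6 = -85.

-85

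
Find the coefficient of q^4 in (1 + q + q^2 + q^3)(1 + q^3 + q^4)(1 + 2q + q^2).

(1 + q + q^2 + q^3) has coefficients 1,1,1,1 for degrees 0…3.
(1 + q^3 + q^4) has coefficients 1,0,0,1,1 for degrees 0…4.
Finally multiplying by (1 + 2q + q^2), the product of all factors after the first has coefficients 1,2,1,1,3 for degrees 0…4.
[q^4] = 1·3 + 1·1 + 1·1 + 1·2 = 7.

7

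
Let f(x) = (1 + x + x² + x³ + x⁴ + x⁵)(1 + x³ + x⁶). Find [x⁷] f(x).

(1 + x + x² + x³ + x⁴ + x⁵) has coefficients 1,1,1,1,1,1 for degrees 0…5.
(1 + x³ + x⁶) has coefficients 1,0,0,1,0,0,1,0 for degrees 0…7.
[x⁷] = 1·0 + 1·1 + 1·0 + 1·0 + 1·1 + 1·0 = 2.

2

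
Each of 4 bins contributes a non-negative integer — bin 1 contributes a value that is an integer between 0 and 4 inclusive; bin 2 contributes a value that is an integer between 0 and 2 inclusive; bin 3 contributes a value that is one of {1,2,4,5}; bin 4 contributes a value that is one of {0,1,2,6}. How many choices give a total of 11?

18

The generating function for the choices is (1 + x + x² + x³ + x⁴)·(1 + x + x²)·(x + x² + x⁴ + x⁵)·(1 + x + x² + x⁶); the count is [x¹¹].
(1 + x + x² + x³ + x⁴) has coefficients 1,1,1,1,1 for degrees 0…4.
(1 + x + x²) has coefficients 1,1,1,0,0,0,0,0,0,0,0,0 for degrees 0…11.
Multiplying by (x + x² + x⁴ + x⁵) gives running coefficients 0,1,2,2,2,2,2,1,0,0,0,0 for degrees 0…11.
Finally multiplying by (1 + x + x² + x⁶), the product of all factors after the first has coefficients 0,1,3,5,6,6,6,6,5,3,2,2 for degrees 0…11.
[x¹¹] = 1·2 + 1·2 + 1·3 + 1·5 + 1·6 = 18.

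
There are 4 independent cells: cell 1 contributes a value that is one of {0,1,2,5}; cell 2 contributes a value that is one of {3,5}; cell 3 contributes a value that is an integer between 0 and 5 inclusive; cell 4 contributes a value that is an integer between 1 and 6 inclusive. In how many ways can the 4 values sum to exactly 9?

The generating function for the choices is (1 + y + y² + y⁵)·(y³ + y⁵)·(1 + y + y² + y³ + y⁴ + y⁵)·(y + y² + y³ + y⁴ + y⁵ + y⁶); the count is [y⁹].
(1 + y + y² + y⁵) has coefficients 1,1,1,0,0,1 for degrees 0…5.
(y³ + y⁵) has coefficients 0,0,0,1,0,1,0,0,0,0 for degrees 0…9.
Multiplying by (1 + y + y² + y³ + y⁴ + y⁵) gives running coefficients 0,0,0,1,1,2,2,2,2,1 for degrees 0…9.
Finally multiplying by (y + y² + y³ + y⁴ + y⁵ + y⁶), the product of all factors after the first has coefficients 0,0,0,0,1,2,4,6,8,10 for degrees 0…9.
[y⁹] = 1·10 + 1·8 + 1·6 + 1·1 = 25.

25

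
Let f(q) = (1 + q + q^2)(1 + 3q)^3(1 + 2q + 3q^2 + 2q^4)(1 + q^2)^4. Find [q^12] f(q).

(1 + q + q^2) has coefficients 1,1,1 for degrees 0…2.
(1 + 3q)^3 has coefficients 1,9,27,27,0,0,0,0,0,0,0,0,0 for degrees 0…12.
Multiplying by (1 + 2q + 3q^2 + 2q^4) gives running coefficients 1,11,48,108,137,99,54,54,0,0,0,0,0 for degrees 0…12.
Finally multiplying by (1 + q^2)^4, the product of all factors after the first has coefficients 1,11,52,152,335,597,894,1142,1231,1253,920,828,353 for degrees 0…12.
[q^12] = 1·353 + 1·828 + 1·920 = 2101.

2101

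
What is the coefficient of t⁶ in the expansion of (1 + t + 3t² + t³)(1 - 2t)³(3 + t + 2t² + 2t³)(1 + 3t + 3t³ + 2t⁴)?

-150

(1 + t + 3t² + t³) has coefficients 1,1,3,1 for degrees 0…3.
(1 - 2t)³ has coefficients 1,-6,12,-8,0,0,0 for degrees 0…6.
Multiplying by (3 + t + 2t² + 2t³) gives running coefficients 3,-17,32,-22,4,8,-16 for degrees 0…6.
Finally multiplying by (1 + 3t + 3t³ + 2t⁴), the product of all factors after the first has coefficients 3,-8,-19,83,-107,82,6 for degrees 0…6.
[t⁶] = 1·6 + 1·82 + 3·(-107) + 1·83 = -150.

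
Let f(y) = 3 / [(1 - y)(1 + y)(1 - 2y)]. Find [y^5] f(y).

Partial fractions give a closed form: a_n = (-3/2)·1^n + (1/2)·(-1)^n + (4)·2^n.
At n = 5: a_5 = 126.

126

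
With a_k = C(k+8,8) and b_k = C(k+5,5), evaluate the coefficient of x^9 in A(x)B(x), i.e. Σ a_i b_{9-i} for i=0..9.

The convolution is the t^9 coefficient of A(t)B(t).
Σ = 1·2002 + 9·1287 + 45·792 + 165·462 + 495·252 + 1287·126 + 3003·56 + 6435·21 + 12870·6 + 24310·1 = 817190.

817190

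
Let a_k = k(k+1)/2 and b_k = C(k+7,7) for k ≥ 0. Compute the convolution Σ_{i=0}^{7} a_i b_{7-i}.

The convolution is the x^7 coefficient of A(x)B(x).
Σ = 0·3432 + 1·1716 + 3·792 + 6·330 + 10·120 + 15·36 + 21·8 + 28·1 = 8008.

8008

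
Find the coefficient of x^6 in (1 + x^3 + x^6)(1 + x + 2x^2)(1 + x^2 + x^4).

4

(1 + x^3 + x^6) has coefficients 1,0,0,1,0,0,1 for degrees 0…6.
(1 + x + 2x^2) has coefficients 1,1,2,0,0,0,0 for degrees 0…6.
Finally multiplying by (1 + x^2 + x^4), the product of all factors after the first has coefficients 1,1,3,1,3,1,2 for degrees 0…6.
[x^6] = 1·2 + 1·1 + 1·1 = 4.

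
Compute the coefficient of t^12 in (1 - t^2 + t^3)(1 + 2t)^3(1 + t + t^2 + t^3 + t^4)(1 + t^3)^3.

(1 - t^2 + t^3) has coefficients 1,0,-1,1 for degrees 0…3.
(1 + 2t)^3 has coefficients 1,6,12,8,0,0,0,0,0,0,0,0,0 for degrees 0…12.
Multiplying by (1 + t + t^2 + t^3 + t^4) gives running coefficients 1,7,19,27,27,26,20,8,0,0,0,0,0 for degrees 0…12.
Finally multiplying by (1 + t^3)^3, the product of all factors after the first has coefficients 1,7,19,30,48,83,104,110,135,142,112,97,87 for degrees 0…12.
[t^12] = 1·87 − 1·112 + 1·142 = 117.

117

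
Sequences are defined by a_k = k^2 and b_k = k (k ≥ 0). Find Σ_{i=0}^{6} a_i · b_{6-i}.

Write out a_i and b_{6-i} for i = 0,…,6 and sum the products.
Σ = 0·6 + 1·5 + 4·4 + 9·3 + 16·2 + 25·1 + 36·0 = 105.

105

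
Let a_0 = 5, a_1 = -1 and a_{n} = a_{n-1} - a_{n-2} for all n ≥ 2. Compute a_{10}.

The ordinary generating function has denominator 1 - t + t^2.
Iterating the recurrence: a_0,…,a_{10} = 5, -1, -6, -5, 1, 6, 5, -1, -6, -5, 1.

1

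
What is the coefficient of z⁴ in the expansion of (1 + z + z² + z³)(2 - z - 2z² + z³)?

-2

(1 + z + z² + z³) has coefficients 1,1,1,1 for degrees 0…3.
(2 - z - 2z² + z³) has coefficients 2,-1,-2,1,0 for degrees 0…4.
[z⁴] = 1·0 + 1·1 + 1·(-2) + 1·(-1) = -2.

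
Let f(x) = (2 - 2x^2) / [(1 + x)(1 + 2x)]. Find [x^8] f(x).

The denominator gives the recurrence a_n = −3a_(n−1) − 2a_(n−2) for n ≥ 3; the numerator fixes a_0 = 2, a_1 = -6, a_2 = 12.
Iterating: 2, -6, 12, -24, 48, -96, 192, -384, 768, so a_8 = 768.

768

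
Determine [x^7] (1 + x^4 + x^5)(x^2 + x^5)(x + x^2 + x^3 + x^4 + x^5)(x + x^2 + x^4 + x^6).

4

(1 + x^4 + x^5) has coefficients 1,0,0,0,1,1 for degrees 0…5.
(x^2 + x^5) has coefficients 0,0,1,0,0,1,0,0 for degrees 0…7.
Multiplying by (x + x^2 + x^3 + x^4 + x^5) gives running coefficients 0,0,0,1,1,1,2,2 for degrees 0…7.
Finally multiplying by (x + x^2 + x^4 + x^6), the product of all factors after the first has coefficients 0,0,0,0,1,2,2,4 for degrees 0…7.
[x^7] = 1·4 + 1·0 + 1·0 = 4.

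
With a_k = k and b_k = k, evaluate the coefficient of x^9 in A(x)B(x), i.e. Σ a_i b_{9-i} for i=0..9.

The convolution is the x^9 coefficient of A(x)B(x).
Σ = 0·9 + 1·8 + 2·7 + 3·6 + 4·5 + 5·4 + 6·3 + 7·2 + 8·1 + 9·0 = 120.

120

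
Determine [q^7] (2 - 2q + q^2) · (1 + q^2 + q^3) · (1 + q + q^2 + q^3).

0

(2 - 2q + q^2) has coefficients 2,-2,1 for degrees 0…2.
(1 + q^2 + q^3) has coefficients 1,0,1,1,0,0,0,0 for degrees 0…7.
Finally multiplying by (1 + q + q^2 + q^3), the product of all factors after the first has coefficients 1,1,2,3,2,2,1,0 for degrees 0…7.
[q^7] = 2·0 − 2·1 + 1·2 = 0.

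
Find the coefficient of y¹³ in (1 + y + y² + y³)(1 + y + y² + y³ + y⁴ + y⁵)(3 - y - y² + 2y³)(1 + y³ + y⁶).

10

(1 + y + y² + y³) has coefficients 1,1,1,1 for degrees 0…3.
(1 + y + y² + y³ + y⁴ + y⁵) has coefficients 1,1,1,1,1,1,0,0,0,0,0,0,0,0 for degrees 0…13.
Multiplying by (3 - y - y² + 2y³) gives running coefficients 3,2,1,3,3,3,0,1,2,0,0,0,0,0 for degrees 0…13.
Finally multiplying by (1 + y³ + y⁶), the product of all factors after the first has coefficients 3,2,1,6,5,4,6,6,6,3,4,5,0,1 for degrees 0…13.
[y¹³] = 1·1 + 1·0 + 1·5 + 1·4 = 10.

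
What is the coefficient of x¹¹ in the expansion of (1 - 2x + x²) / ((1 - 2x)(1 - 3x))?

235172

The denominator gives the recurrence a_n = 5a_(n−1) − 6a_(n−2) for n ≥ 3; the numerator fixes a_0 = 1, a_1 = 3, a_2 = 10.
Iterating: 1, 3, 10, 32, 100, 308, 940, 2852, 8620, 25988, 78220, 235172, so a_11 = 235172.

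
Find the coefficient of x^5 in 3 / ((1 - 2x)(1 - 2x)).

576

The denominator gives the recurrence a_n = 4a_(n−1) − 4a_(n−2) for n ≥ 2; the numerator fixes a_0 = 3, a_1 = 12.
Iterating: 3, 12, 36, 96, 240, 576, so a_5 = 576.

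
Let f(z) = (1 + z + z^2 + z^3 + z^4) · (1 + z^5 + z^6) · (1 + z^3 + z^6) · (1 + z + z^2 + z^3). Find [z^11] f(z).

16

(1 + z + z^2 + z^3 + z^4) has coefficients 1,1,1,1,1 for degrees 0…4.
(1 + z^5 + z^6) has coefficients 1,0,0,0,0,1,1,0,0,0,0,0 for degrees 0…11.
Multiplying by (1 + z^3 + z^6) gives running coefficients 1,0,0,1,0,1,2,0,1,1,0,1 for degrees 0…11.
Finally multiplying by (1 + z + z^2 + z^3), the product of all factors after the first has coefficients 1,1,1,2,1,2,4,3,4,4,2,3 for degrees 0…11.
[z^11] = 1·3 + 1·2 + 1·4 + 1·4 + 1·3 = 16.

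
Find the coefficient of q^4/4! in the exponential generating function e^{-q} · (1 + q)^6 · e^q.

The EGF product rule gives c_4 = Σ_{k_1+k_2+k_3=4} C(4; k_1,k_2,k_3) · ∏ g_i(k_i), where e^{-q} gives (-1)^k; (1+q)^6 gives the falling factorial (6)_k; e^q gives (1)^k.
g_1(k) for k = 0…4: 1, -1, 1, -1, 1.
g_2(k) for k = 0…4: 1, 6, 30, 120, 360.
g_3(k) for k = 0…4: 1, 1, 1, 1, 1.
First combine the last two factors: h(k) = Σ_j C(k,j)·g_2(j)·g_3(k−j) for k = 0…4: 1, 7, 43, 229, 1045.
c_4 = Σ_k C(4,k)·g_1(k)·h(4−k) = 1·1·1045 + 4·(-1)·229 + 6·1·43 + 4·(-1)·7 + 1·1·1 = 1045 − 916 + 258 − 28 + 1 = 360.

360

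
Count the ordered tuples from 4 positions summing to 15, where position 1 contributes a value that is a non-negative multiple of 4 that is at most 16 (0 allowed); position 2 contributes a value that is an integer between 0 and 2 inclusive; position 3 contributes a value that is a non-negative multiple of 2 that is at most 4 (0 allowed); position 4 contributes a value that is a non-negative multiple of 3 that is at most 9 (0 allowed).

The generating function for the choices is (1 + x⁴ + x⁸ + x¹² + x¹⁶)·(1 + x + x²)·(1 + x² + x⁴)·(1 + x³ + x⁶ + x⁹); the count is [x¹⁵].
(1 + x⁴ + x⁸ + x¹² + x¹⁶) has coefficients 1,0,0,0,1,0,0,0,1,0,0,0,1,0,0,0 for degrees 0…15.
(1 + x + x²) has coefficients 1,1,1,0,0,0,0,0,0,0,0,0,0,0,0,0 for degrees 0…15.
Multiplying by (1 + x² + x⁴) gives running coefficients 1,1,2,1,2,1,1,0,0,0,0,0,0,0,0,0 for degrees 0…15.
Finally multiplying by (1 + x³ + x⁶ + x⁹), the product of all factors after the first has coefficients 1,1,2,2,3,3,3,3,3,3,3,3,2,2,1,1 for degrees 0…15.
[x¹⁵] = 1·1 + 1·3 + 1·3 + 1·2 = 9.

9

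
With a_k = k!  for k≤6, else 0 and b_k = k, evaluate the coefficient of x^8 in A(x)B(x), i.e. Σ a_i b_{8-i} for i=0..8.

Write out a_i and b_{8-i} for i = 0,…,8 and sum the products.
Σ = 1·8 + 1·7 + 2·6 + 6·5 + 24·4 + 120·3 + 720·2 + 0·1 + 0·0 = 1953.

1953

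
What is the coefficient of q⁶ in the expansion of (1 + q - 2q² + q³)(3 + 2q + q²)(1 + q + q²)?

1

(1 + q - 2q² + q³) has coefficients 1,1,-2,1 for degrees 0…3.
(3 + 2q + q²) has coefficients 3,2,1,0,0,0,0 for degrees 0…6.
Finally multiplying by (1 + q + q²), the product of all factors after the first has coefficients 3,5,6,3,1,0,0 for degrees 0…6.
[q⁶] = 1·0 + 1·0 − 2·1 + 1·3 = 1.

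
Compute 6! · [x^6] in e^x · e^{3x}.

The EGF product rule gives c_6 = Σ_{k_1+k_2=6} C(6; k_1,k_2) · ∏ g_i(k_i), where e^x gives (1)^k; e^{3x} gives (3)^k.
g_1(k) for k = 0…6: 1, 1, 1, 1, 1, 1, 1.
g_2(k) for k = 0…6: 1, 3, 9, 27, 81, 243, 729.
c_6 = Σ_k C(6,k)·g_1(k)·g_2(6−k) = 1·1·729 + 6·1·243 + 15·1·81 + 20·1·27 + 15·1·9 + 6·1·3 + 1·1·1 = 729 + 1458 + 1215 + 540 + 135 + 18 + 1 = 4096.

4096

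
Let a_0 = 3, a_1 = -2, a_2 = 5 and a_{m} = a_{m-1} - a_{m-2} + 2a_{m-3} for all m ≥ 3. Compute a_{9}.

25

The ordinary generating function has denominator 1 - q + q^2 - 2q^3.
Iterating the recurrence: a_0,…,a_{9} = 3, -2, 5, 13, 4, 1, 23, 30, 9, 25.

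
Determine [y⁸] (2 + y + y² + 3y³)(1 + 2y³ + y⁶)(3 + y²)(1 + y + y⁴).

(2 + y + y² + 3y³) has coefficients 2,1,1,3 for degrees 0…3.
(1 + 2y³ + y⁶) has coefficients 1,0,0,2,0,0,1,0,0 for degrees 0…8.
Multiplying by (3 + y²) gives running coefficients 3,0,1,6,0,2,3,0,1 for degrees 0…8.
Finally multiplying by (1 + y + y⁴), the product of all factors after the first has coefficients 3,3,1,7,9,2,6,9,1 for degrees 0…8.
[y⁸] = 2·1 + 1·9 + 1·6 + 3·2 = 23.

23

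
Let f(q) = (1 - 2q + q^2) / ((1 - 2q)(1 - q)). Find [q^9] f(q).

256

The denominator gives the recurrence a_n = 3a_(n−1) − 2a_(n−2) for n ≥ 3; the numerator fixes a_0 = 1, a_1 = 1, a_2 = 2.
Iterating: 1, 1, 2, 4, 8, 16, 32, 64, 128, 256, so a_9 = 256.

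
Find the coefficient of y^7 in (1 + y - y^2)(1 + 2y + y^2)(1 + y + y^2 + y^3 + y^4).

(1 + y - y^2) has coefficients 1,1,-1 for degrees 0…2.
(1 + 2y + y^2) has coefficients 1,2,1,0,0,0,0,0 for degrees 0…7.
Finally multiplying by (1 + y + y^2 + y^3 + y^4), the product of all factors after the first has coefficients 1,3,4,4,4,3,1,0 for degrees 0…7.
[y^7] = 1·0 + 1·1 − 1·3 = -2.

-2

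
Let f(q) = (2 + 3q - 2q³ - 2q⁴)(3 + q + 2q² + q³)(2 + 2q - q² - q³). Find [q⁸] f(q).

8

(2 + 3q - 2q³ - 2q⁴) has coefficients 2,3,0,-2,-2 for degrees 0…4.
(3 + q + 2q² + q³) has coefficients 3,1,2,1,0,0,0,0,0 for degrees 0…8.
Finally multiplying by (2 + 2q - q² - q³), the product of all factors after the first has coefficients 6,8,3,2,-1,-3,-1,0,0 for degrees 0…8.
[q⁸] = 2·0 + 3·0 − 2·(-3) − 2·(-1) = 8.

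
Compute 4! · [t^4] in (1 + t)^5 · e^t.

501

The EGF product rule gives c_4 = Σ_{k_1+k_2=4} C(4; k_1,k_2) · ∏ g_i(k_i), where (1+t)^5 gives the falling factorial (5)_k; e^t gives (1)^k.
g_1(k) for k = 0…4: 1, 5, 20, 60, 120.
g_2(k) for k = 0…4: 1, 1, 1, 1, 1.
c_4 = Σ_k C(4,k)·g_1(k)·g_2(4−k) = 1·1·1 + 4·5·1 + 6·20·1 + 4·60·1 + 1·120·1 = 1 + 20 + 120 + 240 + 120 = 501.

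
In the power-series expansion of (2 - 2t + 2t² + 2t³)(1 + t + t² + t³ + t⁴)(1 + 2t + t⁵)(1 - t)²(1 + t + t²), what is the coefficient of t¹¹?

6

(2 - 2t + 2t² + 2t³) has coefficients 2,-2,2,2 for degrees 0…3.
(1 + t + t² + t³ + t⁴) has coefficients 1,1,1,1,1,0,0,0,0,0,0,0 for degrees 0…11.
Multiplying by (1 + 2t + t⁵) gives running coefficients 1,3,3,3,3,3,1,1,1,1,0,0 for degrees 0…11.
Multiplying by (1 - t)² gives running coefficients 1,1,-2,0,0,0,-2,2,0,0,-1,1 for degrees 0…11.
Finally multiplying by (1 + t + t²), the product of all factors after the first has coefficients 1,2,0,-1,-2,0,-2,0,0,2,-1,0 for degrees 0…11.
[t¹¹] = 2·0 − 2·(-1) + 2·2 + 2·0 = 6.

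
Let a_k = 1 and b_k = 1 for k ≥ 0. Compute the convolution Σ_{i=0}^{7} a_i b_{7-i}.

This is [x^7] in the product of the two ordinary generating functions.
Σ = 1·1 + 1·1 + 1·1 + 1·1 + 1·1 + 1·1 + 1·1 + 1·1 = 8.

8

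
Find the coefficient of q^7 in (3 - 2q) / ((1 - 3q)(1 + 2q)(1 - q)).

4456

Partial fractions give a closed form: a_n = (21/10)·3^n + (16/15)·(-2)^n + (-1/6)·1^n.
At n = 7: a_7 = 4456.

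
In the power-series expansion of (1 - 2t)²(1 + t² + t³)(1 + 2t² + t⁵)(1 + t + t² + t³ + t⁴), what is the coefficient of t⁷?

7

(1 - 2t)² has coefficients 1,-4,4 for degrees 0…2.
(1 + t² + t³) has coefficients 1,0,1,1,0,0,0,0 for degrees 0…7.
Multiplying by (1 + 2t² + t⁵) gives running coefficients 1,0,3,1,2,3,0,1 for degrees 0…7.
Finally multiplying by (1 + t + t² + t³ + t⁴), the product of all factors after the first has coefficients 1,1,4,5,7,9,9,7 for degrees 0…7.
[t⁷] = 1·7 − 4·9 + 4·9 = 7.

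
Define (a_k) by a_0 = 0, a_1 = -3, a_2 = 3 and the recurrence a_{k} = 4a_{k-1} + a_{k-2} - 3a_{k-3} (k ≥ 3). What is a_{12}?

The ordinary generating function has denominator 1 - 4t - t^2 + 3t^3.
Iterating the recurrence: a_0,…,a_{12} = 0, -3, 3, 9, 48, 192, 789, 3204, 13029, 52953, 215229, 874782, 3555498.

3555498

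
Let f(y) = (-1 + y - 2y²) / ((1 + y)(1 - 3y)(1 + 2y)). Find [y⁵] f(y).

-47

Partial fractions give a closed form: a_n = (1)·(-1)^n + (-2/5)·3^n + (-8/5)·(-2)^n.
At n = 5: a_5 = -47.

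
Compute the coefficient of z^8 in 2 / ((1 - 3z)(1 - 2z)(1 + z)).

28842

Partial fractions give a closed form: a_n = (9/2)·3^n + (-8/3)·2^n + (1/6)·(-1)^n.
At n = 8: a_8 = 28842.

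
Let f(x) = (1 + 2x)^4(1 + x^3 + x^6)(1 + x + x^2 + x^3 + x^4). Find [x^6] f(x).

138

(1 + 2x)^4 has coefficients 1,8,24,32,16 for degrees 0…4.
(1 + x^3 + x^6) has coefficients 1,0,0,1,0,0,1 for degrees 0…6.
Finally multiplying by (1 + x + x^2 + x^3 + x^4), the product of all factors after the first has coefficients 1,1,1,2,2,1,2 for degrees 0…6.
[x^6] = 1·2 + 8·1 + 24·2 + 32·2 + 16·1 = 138.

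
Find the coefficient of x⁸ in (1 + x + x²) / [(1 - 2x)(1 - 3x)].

27535

The denominator gives the recurrence a_n = 5a_(n−1) − 6a_(n−2) for n ≥ 3; the numerator fixes a_0 = 1, a_1 = 6, a_2 = 25.
Iterating: 1, 6, 25, 89, 295, 941, 2935, 9029, 27535, so a_8 = 27535.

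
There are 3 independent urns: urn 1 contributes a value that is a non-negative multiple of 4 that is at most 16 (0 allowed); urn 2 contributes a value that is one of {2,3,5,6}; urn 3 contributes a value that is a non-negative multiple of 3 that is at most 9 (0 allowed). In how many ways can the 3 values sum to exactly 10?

The generating function for the choices is (1 + t^4 + t^8 + t^12 + t^16)·(t^2 + t^3 + t^5 + t^6)·(1 + t^3 + t^6 + t^9); the count is [t^10].
(1 + t^4 + t^8 + t^12 + t^16) has coefficients 1,0,0,0,1,0,0,0,1,0,0 for degrees 0…10.
(t^2 + t^3 + t^5 + t^6) has coefficients 0,0,1,1,0,1,1,0,0,0,0 for degrees 0…10.
Finally multiplying by (1 + t^3 + t^6 + t^9), the product of all factors after the first has coefficients 0,0,1,1,0,2,2,0,2,2,0 for degrees 0…10.
[t^10] = 1·0 + 1·2 + 1·1 = 3.

3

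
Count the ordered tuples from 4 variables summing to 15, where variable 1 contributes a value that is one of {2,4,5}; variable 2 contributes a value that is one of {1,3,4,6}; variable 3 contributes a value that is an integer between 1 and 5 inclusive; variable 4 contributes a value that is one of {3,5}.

The generating function for the choices is (x² + x⁴ + x⁵)·(x + x³ + x⁴ + x⁶)·(x + x² + x³ + x⁴ + x⁵)·(x³ + x⁵); the count is [x¹⁵].
(x² + x⁴ + x⁵) has coefficients 0,0,1,0,1,1 for degrees 0…5.
(x + x³ + x⁴ + x⁶) has coefficients 0,1,0,1,1,0,1,0,0,0,0,0,0,0,0,0 for degrees 0…15.
Multiplying by (x + x² + x³ + x⁴ + x⁵) gives running coefficients 0,0,1,1,2,3,3,3,3,2,1,1,0,0,0,0 for degrees 0…15.
Finally multiplying by (x³ + x⁵), the product of all factors after the first has coefficients 0,0,0,0,0,1,1,3,4,5,6,6,5,4,3,1 for degrees 0…15.
[x¹⁵] = 1·4 + 1·6 + 1·6 = 16.

16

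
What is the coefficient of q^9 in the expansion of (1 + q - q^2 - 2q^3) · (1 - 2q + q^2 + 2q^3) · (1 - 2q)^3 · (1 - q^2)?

(1 + q - q^2 - 2q^3) has coefficients 1,1,-1,-2 for degrees 0…3.
(1 - 2q + q^2 + 2q^3) has coefficients 1,-2,1,2,0,0,0,0,0,0 for degrees 0…9.
Multiplying by (1 - 2q)^3 gives running coefficients 1,-8,25,-36,16,16,-16,0,0,0 for degrees 0…9.
Finally multiplying by (1 - q^2), the product of all factors after the first has coefficients 1,-8,24,-28,-9,52,-32,-16,16,0 for degrees 0…9.
[q^9] = 1·0 + 1·16 − 1·(-16) − 2·(-32) = 96.

96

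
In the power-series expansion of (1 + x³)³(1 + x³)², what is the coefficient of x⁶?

10

(1 + x³)³ has coefficients 1,0,0,3,0,0,3 for degrees 0…6.
(1 + x³)² has coefficients 1,0,0,2,0,0,1 for degrees 0…6.
[x⁶] = 1·1 + 3·2 + 3·1 = 10.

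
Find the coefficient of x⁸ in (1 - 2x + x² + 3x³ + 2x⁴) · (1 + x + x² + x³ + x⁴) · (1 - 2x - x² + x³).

-10

(1 - 2x + x² + 3x³ + 2x⁴) has coefficients 1,-2,1,3,2 for degrees 0…4.
(1 + x + x² + x³ + x⁴) has coefficients 1,1,1,1,1,0,0,0,0 for degrees 0…8.
Finally multiplying by (1 - 2x - x² + x³), the product of all factors after the first has coefficients 1,-1,-2,-1,-1,-2,0,1,0 for degrees 0…8.
[x⁸] = 1·0 − 2·1 + 1·0 + 3·(-2) + 2·(-1) = -10.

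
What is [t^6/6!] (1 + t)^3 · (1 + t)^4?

5040

The EGF product rule gives c_6 = Σ_{k_1+k_2=6} C(6; k_1,k_2) · ∏ g_i(k_i), where (1+t)^3 gives the falling factorial (3)_k; (1+t)^4 gives the falling factorial (4)_k.
g_1(k) for k = 0…6: 1, 3, 6, 6, 0, 0, 0.
g_2(k) for k = 0…6: 1, 4, 12, 24, 24, 0, 0.
c_6 = Σ_k C(6,k)·g_1(k)·g_2(6−k) = 15·6·24 + 20·6·24 = 2160 + 2880 = 5040.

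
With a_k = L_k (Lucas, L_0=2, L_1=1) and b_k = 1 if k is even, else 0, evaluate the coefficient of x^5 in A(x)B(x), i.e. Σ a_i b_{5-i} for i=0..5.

The convolution is the t^5 coefficient of A(t)B(t).
Σ = 2·0 + 1·1 + 3·0 + 4·1 + 7·0 + 11·1 = 16.

16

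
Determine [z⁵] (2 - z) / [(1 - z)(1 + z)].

Partial fractions give a closed form: a_n = (1/2)·1^n + (3/2)·(-1)^n.
At n = 5: a_5 = -1.

-1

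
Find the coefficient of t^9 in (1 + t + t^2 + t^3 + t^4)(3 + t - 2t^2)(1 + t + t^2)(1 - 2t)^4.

(1 + t + t^2 + t^3 + t^4) has coefficients 1,1,1,1,1 for degrees 0…4.
(3 + t - 2t^2) has coefficients 3,1,-2,0,0,0,0,0,0,0 for degrees 0…9.
Multiplying by (1 + t + t^2) gives running coefficients 3,4,2,-1,-2,0,0,0,0,0 for degrees 0…9.
Finally multiplying by (1 - 2t)^4, the product of all factors after the first has coefficients 3,-20,42,-17,-26,-8,16,48,-32,0 for degrees 0…9.
[t^9] = 1·0 + 1·(-32) + 1·48 + 1·16 + 1·(-8) = 24.

24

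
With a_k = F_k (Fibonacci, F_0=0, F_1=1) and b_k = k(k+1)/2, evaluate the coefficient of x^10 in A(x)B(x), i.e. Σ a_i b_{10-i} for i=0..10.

530

Write out a_i and b_{10-i} for i = 0,…,10 and sum the products.
Σ = 0·55 + 1·45 + 1·36 + 2·28 + 3·21 + 5·15 + 8·10 + 13·6 + 21·3 + 34·1 + 55·0 = 530.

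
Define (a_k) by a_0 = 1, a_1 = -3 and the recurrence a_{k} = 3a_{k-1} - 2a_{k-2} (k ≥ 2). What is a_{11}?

The ordinary generating function has denominator 1 - 3t + 2t^2.
Iterating the recurrence: a_0,…,a_{11} = 1, -3, -11, -27, -59, -123, -251, -507, -1019, -2043, -4091, -8187.

-8187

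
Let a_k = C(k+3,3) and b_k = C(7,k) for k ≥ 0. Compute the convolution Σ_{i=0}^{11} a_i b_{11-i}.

19152

The convolution is the x^11 coefficient of A(x)B(x).
Σ = 1·0 + 4·0 + 10·0 + 20·0 + 35·1 + 56·7 + 84·21 + 120·35 + 165·35 + 220·21 + 286·7 + 364·1 = 19152.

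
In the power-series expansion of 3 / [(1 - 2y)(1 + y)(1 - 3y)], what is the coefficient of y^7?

14250

Partial fractions give a closed form: a_n = (-4)·2^n + (1/4)·(-1)^n + (27/4)·3^n.
At n = 7: a_7 = 14250.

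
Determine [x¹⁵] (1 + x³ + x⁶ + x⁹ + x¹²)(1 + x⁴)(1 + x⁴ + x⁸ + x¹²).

2

(1 + x³ + x⁶ + x⁹ + x¹²) has coefficients 1,0,0,1,0,0,1,0,0,1,0,0,1 for degrees 0…12.
(1 + x⁴) has coefficients 1,0,0,0,1,0,0,0,0,0,0,0,0,0,0,0 for degrees 0…15.
Finally multiplying by (1 + x⁴ + x⁸ + x¹²), the product of all factors after the first has coefficients 1,0,0,0,2,0,0,0,2,0,0,0,2,0,0,0 for degrees 0…15.
[x¹⁵] = 1·0 + 1·2 + 1·0 + 1·0 + 1·0 = 2.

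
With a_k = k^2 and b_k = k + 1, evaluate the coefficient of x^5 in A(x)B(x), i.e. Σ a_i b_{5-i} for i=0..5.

The convolution is the t^5 coefficient of A(t)B(t).
Σ = 0·6 + 1·5 + 4·4 + 9·3 + 16·2 + 25·1 = 105.

105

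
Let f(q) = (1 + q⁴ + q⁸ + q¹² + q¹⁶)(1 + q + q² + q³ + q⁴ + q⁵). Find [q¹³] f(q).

(1 + q⁴ + q⁸ + q¹² + q¹⁶) has coefficients 1,0,0,0,1,0,0,0,1,0,0,0,1,0 for degrees 0…13.
(1 + q + q² + q³ + q⁴ + q⁵) has coefficients 1,1,1,1,1,1,0,0,0,0,0,0,0,0 for degrees 0…13.
[q¹³] = 1·0 + 1·0 + 1·1 + 1·1 = 2.

2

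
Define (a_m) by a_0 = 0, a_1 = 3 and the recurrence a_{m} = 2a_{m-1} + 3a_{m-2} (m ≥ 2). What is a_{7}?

1641

The ordinary generating function has denominator 1 - 2z - 3z^2.
Iterating the recurrence: a_0,…,a_{7} = 0, 3, 6, 21, 60, 183, 546, 1641.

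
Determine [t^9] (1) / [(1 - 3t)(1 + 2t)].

The denominator gives the recurrence a_n = a_(n−1) + 6a_(n−2) for n ≥ 3; the numerator fixes a_0 = 1, a_1 = 1, a_2 = 7.
Iterating: 1, 1, 7, 13, 55, 133, 463, 1261, 4039, 11605, so a_9 = 11605.

11605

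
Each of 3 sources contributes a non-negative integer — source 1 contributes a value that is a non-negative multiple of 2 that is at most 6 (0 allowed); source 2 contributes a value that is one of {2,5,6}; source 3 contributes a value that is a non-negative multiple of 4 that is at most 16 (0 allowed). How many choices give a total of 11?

2

The generating function for the choices is (1 + y^2 + y^4 + y^6)·(y^2 + y^5 + y^6)·(1 + y^4 + y^8 + y^12 + y^16); the count is [y^11].
(1 + y^2 + y^4 + y^6) has coefficients 1,0,1,0,1,0,1 for degrees 0…6.
(y^2 + y^5 + y^6) has coefficients 0,0,1,0,0,1,1,0,0,0,0,0 for degrees 0…11.
Finally multiplying by (1 + y^4 + y^8 + y^12 + y^16), the product of all factors after the first has coefficients 0,0,1,0,0,1,2,0,0,1,2,0 for degrees 0…11.
[y^11] = 1·0 + 1·1 + 1·0 + 1·1 = 2.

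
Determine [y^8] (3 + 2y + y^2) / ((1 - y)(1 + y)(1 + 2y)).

768

Partial fractions give a closed form: a_n = (1)·1^n + (-1)·(-1)^n + (3)·(-2)^n.
At n = 8: a_8 = 768.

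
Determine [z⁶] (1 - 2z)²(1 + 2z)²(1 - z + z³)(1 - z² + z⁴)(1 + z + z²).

(1 - 2z)² has coefficients 1,-4,4 for degrees 0…2.
(1 + 2z)² has coefficients 1,4,4,0,0,0,0 for degrees 0…6.
Multiplying by (1 - z + z³) gives running coefficients 1,3,0,-3,4,4,0 for degrees 0…6.
Multiplying by (1 - z² + z⁴) gives running coefficients 1,3,-1,-6,5,10,-4 for degrees 0…6.
Finally multiplying by (1 + z + z²), the product of all factors after the first has coefficients 1,4,3,-4,-2,9,11 for degrees 0…6.
[z⁶] = 1·11 − 4·9 + 4·(-2) = -33.

-33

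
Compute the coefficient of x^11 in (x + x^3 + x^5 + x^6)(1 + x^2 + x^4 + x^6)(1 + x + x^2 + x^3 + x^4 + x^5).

9

(x + x^3 + x^5 + x^6) has coefficients 0,1,0,1,0,1,1 for degrees 0…6.
(1 + x^2 + x^4 + x^6) has coefficients 1,0,1,0,1,0,1,0,0,0,0,0 for degrees 0…11.
Finally multiplying by (1 + x + x^2 + x^3 + x^4 + x^5), the product of all factors after the first has coefficients 1,1,2,2,3,3,3,3,2,2,1,1 for degrees 0…11.
[x^11] = 1·1 + 1·2 + 1·3 + 1·3 = 9.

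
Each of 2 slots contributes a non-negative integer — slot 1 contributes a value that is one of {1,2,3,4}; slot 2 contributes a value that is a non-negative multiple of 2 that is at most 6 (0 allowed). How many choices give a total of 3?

2

The generating function for the choices is (z + z^2 + z^3 + z^4)·(1 + z^2 + z^4 + z^6); the count is [z^3].
(z + z^2 + z^3 + z^4) has coefficients 0,1,1,1 for degrees 0…3.
(1 + z^2 + z^4 + z^6) has coefficients 1,0,1,0 for degrees 0…3.
[z^3] = 1·1 + 1·0 + 1·1 = 2.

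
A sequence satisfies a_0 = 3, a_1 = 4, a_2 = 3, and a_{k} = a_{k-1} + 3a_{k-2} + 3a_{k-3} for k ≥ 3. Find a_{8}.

The ordinary generating function has denominator 1 - x - 3x^2 - 3x^3.
Iterating the recurrence: a_0,…,a_{8} = 3, 4, 3, 24, 45, 126, 333, 846, 2223.

2223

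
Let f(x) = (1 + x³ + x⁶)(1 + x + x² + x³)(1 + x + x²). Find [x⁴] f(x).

4

(1 + x³ + x⁶) has coefficients 1,0,0,1,0 for degrees 0…4.
(1 + x + x² + x³) has coefficients 1,1,1,1,0 for degrees 0…4.
Finally multiplying by (1 + x + x²), the product of all factors after the first has coefficients 1,2,3,3,2 for degrees 0…4.
[x⁴] = 1·2 + 1·2 = 4.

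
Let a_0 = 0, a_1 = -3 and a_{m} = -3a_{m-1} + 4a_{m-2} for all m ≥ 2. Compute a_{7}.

The ordinary generating function has denominator 1 + 3t - 4t^2.
Iterating the recurrence: a_0,…,a_{7} = 0, -3, 9, -39, 153, -615, 2457, -9831.

-9831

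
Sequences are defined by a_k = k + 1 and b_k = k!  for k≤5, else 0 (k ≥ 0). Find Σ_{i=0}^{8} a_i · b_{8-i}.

The convolution is the x^8 coefficient of A(x)B(x).
Σ = 1·0 + 2·0 + 3·0 + 4·120 + 5·24 + 6·6 + 7·2 + 8·1 + 9·1 = 667.

667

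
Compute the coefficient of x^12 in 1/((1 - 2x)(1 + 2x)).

4096

Partial fractions give a closed form: a_n = (1/2)·2^n + (1/2)·(-2)^n.
At n = 12: a_12 = 4096.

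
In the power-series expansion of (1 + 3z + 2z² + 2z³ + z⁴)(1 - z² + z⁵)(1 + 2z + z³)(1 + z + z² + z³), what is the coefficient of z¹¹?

(1 + 3z + 2z² + 2z³ + z⁴) has coefficients 1,3,2,2,1 for degrees 0…4.
(1 - z² + z⁵) has coefficients 1,0,-1,0,0,1,0,0,0,0,0,0 for degrees 0…11.
Multiplying by (1 + 2z + z³) gives running coefficients 1,2,-1,-1,0,0,2,0,1,0,0,0 for degrees 0…11.
Finally multiplying by (1 + z + z² + z³), the product of all factors after the first has coefficients 1,3,2,1,0,-2,1,2,3,3,1,1 for degrees 0…11.
[z¹¹] = 1·1 + 3·1 + 2·3 + 2·3 + 1·2 = 18.

18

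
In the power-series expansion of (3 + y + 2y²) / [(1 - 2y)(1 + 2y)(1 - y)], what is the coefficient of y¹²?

20478

Partial fractions give a closed form: a_n = (4)·2^n + (1)·(-2)^n + (-2)·1^n.
At n = 12: a_12 = 20478.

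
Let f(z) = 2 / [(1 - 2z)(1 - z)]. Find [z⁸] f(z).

The denominator gives the recurrence a_n = 3a_(n−1) − 2a_(n−2) for n ≥ 2; the numerator fixes a_0 = 2, a_1 = 6.
Iterating: 2, 6, 14, 30, 62, 126, 254, 510, 1022, so a_8 = 1022.

1022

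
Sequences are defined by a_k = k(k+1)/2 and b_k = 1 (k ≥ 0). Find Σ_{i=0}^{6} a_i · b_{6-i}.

This is [x^6] in the product of the two ordinary generating functions.
Σ = 0·1 + 1·1 + 3·1 + 6·1 + 10·1 + 15·1 + 21·1 = 56.

56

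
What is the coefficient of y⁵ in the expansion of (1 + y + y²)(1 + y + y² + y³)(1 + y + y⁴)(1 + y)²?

23

(1 + y + y²) has coefficients 1,1,1 for degrees 0…2.
(1 + y + y² + y³) has coefficients 1,1,1,1,0,0 for degrees 0…5.
Multiplying by (1 + y + y⁴) gives running coefficients 1,2,2,2,2,1 for degrees 0…5.
Finally multiplying by (1 + y)², the product of all factors after the first has coefficients 1,4,7,8,8,7 for degrees 0…5.
[y⁵] = 1·7 + 1·8 + 1·8 = 23.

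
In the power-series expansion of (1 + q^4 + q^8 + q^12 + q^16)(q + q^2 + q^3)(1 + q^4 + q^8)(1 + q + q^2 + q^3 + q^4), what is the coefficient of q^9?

9

(1 + q^4 + q^8 + q^12 + q^16) has coefficients 1,0,0,0,1,0,0,0,1,0 for degrees 0…9.
(q + q^2 + q^3) has coefficients 0,1,1,1,0,0,0,0,0,0 for degrees 0…9.
Multiplying by (1 + q^4 + q^8) gives running coefficients 0,1,1,1,0,1,1,1,0,1 for degrees 0…9.
Finally multiplying by (1 + q + q^2 + q^3 + q^4), the product of all factors after the first has coefficients 0,1,2,3,3,4,4,4,3,4 for degrees 0…9.
[q^9] = 1·4 + 1·4 + 1·1 = 9.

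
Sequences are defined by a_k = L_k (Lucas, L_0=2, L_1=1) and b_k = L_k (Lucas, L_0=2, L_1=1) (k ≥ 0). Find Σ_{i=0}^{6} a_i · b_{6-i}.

152

The convolution is the x^6 coefficient of A(x)B(x).
Σ = 2·18 + 1·11 + 3·7 + 4·4 + 7·3 + 11·1 + 18·2 = 152.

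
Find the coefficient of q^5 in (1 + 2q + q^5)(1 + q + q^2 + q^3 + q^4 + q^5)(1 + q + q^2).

10

(1 + 2q + q^5) has coefficients 1,2,0,0,0,1 for degrees 0…5.
(1 + q + q^2 + q^3 + q^4 + q^5) has coefficients 1,1,1,1,1,1 for degrees 0…5.
Finally multiplying by (1 + q + q^2), the product of all factors after the first has coefficients 1,2,3,3,3,3 for degrees 0…5.
[q^5] = 1·3 + 2·3 + 1·1 = 10.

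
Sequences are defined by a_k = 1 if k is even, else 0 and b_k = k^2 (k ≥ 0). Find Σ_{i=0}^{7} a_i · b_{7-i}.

Write out a_i and b_{7-i} for i = 0,…,7 and sum the products.
Σ = 1·49 + 0·36 + 1·25 + 0·16 + 1·9 + 0·4 + 1·1 + 0·0 = 84.

84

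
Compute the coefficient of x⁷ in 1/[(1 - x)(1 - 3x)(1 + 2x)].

1934

Partial fractions give a closed form: a_n = (-1/6)·1^n + (9/10)·3^n + (4/15)·(-2)^n.
At n = 7: a_7 = 1934.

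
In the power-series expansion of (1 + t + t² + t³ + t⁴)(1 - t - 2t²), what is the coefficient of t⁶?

-2

(1 + t + t² + t³ + t⁴) has coefficients 1,1,1,1,1 for degrees 0…4.
(1 - t - 2t²) has coefficients 1,-1,-2,0,0,0,0 for degrees 0…6.
[t⁶] = 1·0 + 1·0 + 1·0 + 1·0 + 1·(-2) = -2.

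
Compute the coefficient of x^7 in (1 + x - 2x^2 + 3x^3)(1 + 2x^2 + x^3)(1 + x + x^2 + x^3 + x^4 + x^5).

(1 + x - 2x^2 + 3x^3) has coefficients 1,1,-2,3 for degrees 0…3.
(1 + 2x^2 + x^3) has coefficients 1,0,2,1,0,0,0,0 for degrees 0…7.
Finally multiplying by (1 + x + x^2 + x^3 + x^4 + x^5), the product of all factors after the first has coefficients 1,1,3,4,4,4,3,3 for degrees 0…7.
[x^7] = 1·3 + 1·3 − 2·4 + 3·4 = 10.

10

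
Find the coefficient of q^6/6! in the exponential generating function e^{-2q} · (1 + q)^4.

-224

The EGF product rule gives c_6 = Σ_{k_1+k_2=6} C(6; k_1,k_2) · ∏ g_i(k_i), where e^{-2q} gives (-2)^k; (1+q)^4 gives the falling factorial (4)_k.
g_1(k) for k = 0…6: 1, -2, 4, -8, 16, -32, 64.
g_2(k) for k = 0…6: 1, 4, 12, 24, 24, 0, 0.
c_6 = Σ_k C(6,k)·g_1(k)·g_2(6−k) = 15·4·24 + 20·(-8)·24 + 15·16·12 + 6·(-32)·4 + 1·64·1 = 1440 − 3840 + 2880 − 768 + 64 = -224.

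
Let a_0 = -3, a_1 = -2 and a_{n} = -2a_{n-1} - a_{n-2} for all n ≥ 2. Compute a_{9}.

The ordinary generating function has denominator 1 + 2q + q^2.
Iterating the recurrence: a_0,…,a_{9} = -3, -2, 7, -12, 17, -22, 27, -32, 37, -42.

-42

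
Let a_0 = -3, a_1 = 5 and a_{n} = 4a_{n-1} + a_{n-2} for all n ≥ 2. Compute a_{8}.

The ordinary generating function has denominator 1 - 4y - y^2.
Iterating the recurrence: a_0,…,a_{8} = -3, 5, 17, 73, 309, 1309, 5545, 23489, 99501.

99501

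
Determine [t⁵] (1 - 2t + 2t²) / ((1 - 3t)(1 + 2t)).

49

The denominator gives the recurrence a_n = a_(n−1) + 6a_(n−2) for n ≥ 3; the numerator fixes a_0 = 1, a_1 = -1, a_2 = 7.
Iterating: 1, -1, 7, 1, 43, 49, so a_5 = 49.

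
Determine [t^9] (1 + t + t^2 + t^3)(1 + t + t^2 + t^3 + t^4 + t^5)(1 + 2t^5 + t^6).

12

(1 + t + t^2 + t^3) has coefficients 1,1,1,1 for degrees 0…3.
(1 + t + t^2 + t^3 + t^4 + t^5) has coefficients 1,1,1,1,1,1,0,0,0,0 for degrees 0…9.
Finally multiplying by (1 + 2t^5 + t^6), the product of all factors after the first has coefficients 1,1,1,1,1,3,3,3,3,3 for degrees 0…9.
[t^9] = 1·3 + 1·3 + 1·3 + 1·3 = 12.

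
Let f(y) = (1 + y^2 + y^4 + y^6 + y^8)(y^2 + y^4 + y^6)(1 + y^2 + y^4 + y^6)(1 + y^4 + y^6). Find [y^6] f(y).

7

(1 + y^2 + y^4 + y^6 + y^8) has coefficients 1,0,1,0,1,0,1 for degrees 0…6.
(y^2 + y^4 + y^6) has coefficients 0,0,1,0,1,0,1 for degrees 0…6.
Multiplying by (1 + y^2 + y^4 + y^6) gives running coefficients 0,0,1,0,2,0,3 for degrees 0…6.
Finally multiplying by (1 + y^4 + y^6), the product of all factors after the first has coefficients 0,0,1,0,2,0,4 for degrees 0…6.
[y^6] = 1·4 + 1·2 + 1·1 + 1·0 = 7.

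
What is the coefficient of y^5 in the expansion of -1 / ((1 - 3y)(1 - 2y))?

Partial fractions give a closed form: a_n = (-3)·3^n + (2)·2^n.
At n = 5: a_5 = -665.

-665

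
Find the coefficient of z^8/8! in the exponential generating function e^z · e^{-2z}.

1

The EGF product rule gives c_8 = Σ_{k_1+k_2=8} C(8; k_1,k_2) · ∏ g_i(k_i), where e^z gives (1)^k; e^{-2z} gives (-2)^k.
g_1(k) for k = 0…8: 1, 1, 1, 1, 1, 1, 1, 1, 1.
g_2(k) for k = 0…8: 1, -2, 4, -8, 16, -32, 64, -128, 256.
c_8 = Σ_k C(8,k)·g_1(k)·g_2(8−k) = 1·1·256 + 8·1·(-128) + 28·1·64 + 56·1·(-32) + 70·1·16 + 56·1·(-8) + 28·1·4 + 8·1·(-2) + 1·1·1 = 256 − 1024 + 1792 − 1792 + 1120 − 448 + 112 − 16 + 1 = 1.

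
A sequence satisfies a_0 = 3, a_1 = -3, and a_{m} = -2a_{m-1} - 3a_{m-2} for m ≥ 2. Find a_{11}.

591

The ordinary generating function has denominator 1 + 2x + 3x^2.
Iterating the recurrence: a_0,…,a_{11} = 3, -3, -3, 15, -21, -3, 69, -129, 51, 285, -723, 591.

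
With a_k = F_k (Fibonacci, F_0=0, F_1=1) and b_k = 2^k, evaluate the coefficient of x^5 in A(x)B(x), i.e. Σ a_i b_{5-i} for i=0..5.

43

Write out a_i and b_{5-i} for i = 0,…,5 and sum the products.
Σ = 0·32 + 1·16 + 1·8 + 2·4 + 3·2 + 5·1 = 43.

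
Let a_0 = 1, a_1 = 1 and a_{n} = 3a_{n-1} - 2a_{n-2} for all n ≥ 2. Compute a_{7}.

1

The ordinary generating function has denominator 1 - 3t + 2t^2.
Iterating the recurrence: a_0,…,a_{7} = 1, 1, 1, 1, 1, 1, 1, 1.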